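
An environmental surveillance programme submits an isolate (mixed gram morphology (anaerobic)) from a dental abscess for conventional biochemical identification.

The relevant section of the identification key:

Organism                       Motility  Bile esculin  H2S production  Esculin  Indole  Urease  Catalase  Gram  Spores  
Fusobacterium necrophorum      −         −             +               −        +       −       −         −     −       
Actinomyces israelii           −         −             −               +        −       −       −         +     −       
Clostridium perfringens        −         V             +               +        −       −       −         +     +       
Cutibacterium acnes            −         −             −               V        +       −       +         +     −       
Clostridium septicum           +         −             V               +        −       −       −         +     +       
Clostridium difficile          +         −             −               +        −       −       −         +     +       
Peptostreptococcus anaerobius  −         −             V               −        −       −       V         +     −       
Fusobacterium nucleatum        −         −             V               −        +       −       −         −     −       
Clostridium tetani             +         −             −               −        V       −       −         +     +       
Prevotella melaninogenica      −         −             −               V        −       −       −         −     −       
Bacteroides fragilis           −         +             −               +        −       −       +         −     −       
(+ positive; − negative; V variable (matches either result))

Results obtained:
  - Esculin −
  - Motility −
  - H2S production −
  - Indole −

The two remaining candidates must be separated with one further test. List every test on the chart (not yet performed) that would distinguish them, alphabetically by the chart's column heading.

Esculin −: excludes 5 organisms — 6 left.
Indole −: excludes Fusobacterium necrophorum, Cutibacterium acnes, Fusobacterium nucleatum — 3 left.
H2S production −: all 3 remaining candidates are consistent.
Motility −: excludes Clostridium tetani — 2 left.
Two candidates remain: Peptostreptococcus anaerobius and Prevotella melaninogenica.
  Bile esculin: − vs − — same for both, does not separate.
  Urease: − vs − — same for both, does not separate.
  Catalase: V vs − — variable for at least one, does not separate.
  Gram: Peptostreptococcus anaerobius +, Prevotella melaninogenica − — discriminates.
  Spores: − vs − — same for both, does not separate.

Gram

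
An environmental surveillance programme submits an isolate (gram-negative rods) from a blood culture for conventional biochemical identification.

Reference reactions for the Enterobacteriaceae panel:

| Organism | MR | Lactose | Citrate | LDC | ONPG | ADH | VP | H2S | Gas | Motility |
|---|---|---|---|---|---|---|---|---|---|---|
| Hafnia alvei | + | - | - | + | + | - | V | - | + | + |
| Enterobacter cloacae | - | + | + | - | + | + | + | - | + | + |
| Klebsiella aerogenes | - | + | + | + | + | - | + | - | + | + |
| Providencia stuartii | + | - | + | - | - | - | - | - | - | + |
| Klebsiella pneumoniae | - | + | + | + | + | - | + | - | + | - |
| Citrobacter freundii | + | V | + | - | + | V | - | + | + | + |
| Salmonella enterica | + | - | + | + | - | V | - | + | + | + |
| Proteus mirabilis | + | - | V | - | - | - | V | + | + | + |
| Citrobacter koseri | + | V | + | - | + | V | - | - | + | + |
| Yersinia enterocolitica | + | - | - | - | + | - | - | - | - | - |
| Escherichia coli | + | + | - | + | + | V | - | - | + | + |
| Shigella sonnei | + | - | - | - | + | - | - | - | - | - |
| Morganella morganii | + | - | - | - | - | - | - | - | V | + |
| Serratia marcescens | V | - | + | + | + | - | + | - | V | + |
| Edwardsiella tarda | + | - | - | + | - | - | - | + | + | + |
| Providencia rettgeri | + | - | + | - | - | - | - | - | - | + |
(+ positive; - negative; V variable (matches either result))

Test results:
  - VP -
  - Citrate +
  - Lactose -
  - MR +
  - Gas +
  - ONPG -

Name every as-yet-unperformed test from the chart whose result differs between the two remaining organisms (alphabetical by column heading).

LDC

ONPG -: excludes 10 organisms — 6 left.
MR +: all 6 remaining candidates are consistent.
VP -: all 6 remaining candidates are consistent.
Citrate +: excludes Morganella morganii, Edwardsiella tarda — 4 left.
Lactose -: all 4 remaining candidates are consistent.
Gas +: excludes Providencia stuartii, Providencia rettgeri — 2 left.
Two candidates remain: Proteus mirabilis and Salmonella enterica.
  LDC: Proteus mirabilis -, Salmonella enterica + — discriminates.
  ADH: - vs V — variable for at least one, does not separate.
  H2S: + vs + — same for both, does not separate.
  Motility: + vs + — same for both, does not separate.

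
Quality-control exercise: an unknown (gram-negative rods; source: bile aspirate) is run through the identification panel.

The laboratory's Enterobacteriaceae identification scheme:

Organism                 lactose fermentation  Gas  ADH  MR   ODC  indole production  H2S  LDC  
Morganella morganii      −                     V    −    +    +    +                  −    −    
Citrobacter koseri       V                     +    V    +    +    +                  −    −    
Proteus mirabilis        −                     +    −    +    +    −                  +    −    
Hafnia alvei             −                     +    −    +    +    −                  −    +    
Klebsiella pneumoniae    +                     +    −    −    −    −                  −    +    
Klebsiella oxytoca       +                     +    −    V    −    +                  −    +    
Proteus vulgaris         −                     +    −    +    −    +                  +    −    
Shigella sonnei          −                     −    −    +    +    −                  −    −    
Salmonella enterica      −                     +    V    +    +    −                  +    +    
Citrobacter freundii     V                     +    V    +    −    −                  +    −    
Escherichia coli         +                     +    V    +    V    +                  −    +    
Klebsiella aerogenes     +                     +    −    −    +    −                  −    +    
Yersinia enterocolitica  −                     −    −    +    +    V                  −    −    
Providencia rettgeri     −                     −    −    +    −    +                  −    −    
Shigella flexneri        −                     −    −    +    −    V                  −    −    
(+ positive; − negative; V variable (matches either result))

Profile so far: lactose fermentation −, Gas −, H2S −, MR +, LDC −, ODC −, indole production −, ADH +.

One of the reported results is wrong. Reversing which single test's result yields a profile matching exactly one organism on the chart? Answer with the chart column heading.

ADH

As reported, no row in the chart matches all 8 reactions.
Reversing indole production → still no organism matches.
Reversing MR → still no organism matches.
Reversing H2S → still no organism matches.
Reversing LDC → still no organism matches.
Reversing Gas → still no organism matches.
Reversing ODC → still no organism matches.
Reversing lactose fermentation → still no organism matches.
Reversing ADH (to −) → unique match: Shigella flexneri.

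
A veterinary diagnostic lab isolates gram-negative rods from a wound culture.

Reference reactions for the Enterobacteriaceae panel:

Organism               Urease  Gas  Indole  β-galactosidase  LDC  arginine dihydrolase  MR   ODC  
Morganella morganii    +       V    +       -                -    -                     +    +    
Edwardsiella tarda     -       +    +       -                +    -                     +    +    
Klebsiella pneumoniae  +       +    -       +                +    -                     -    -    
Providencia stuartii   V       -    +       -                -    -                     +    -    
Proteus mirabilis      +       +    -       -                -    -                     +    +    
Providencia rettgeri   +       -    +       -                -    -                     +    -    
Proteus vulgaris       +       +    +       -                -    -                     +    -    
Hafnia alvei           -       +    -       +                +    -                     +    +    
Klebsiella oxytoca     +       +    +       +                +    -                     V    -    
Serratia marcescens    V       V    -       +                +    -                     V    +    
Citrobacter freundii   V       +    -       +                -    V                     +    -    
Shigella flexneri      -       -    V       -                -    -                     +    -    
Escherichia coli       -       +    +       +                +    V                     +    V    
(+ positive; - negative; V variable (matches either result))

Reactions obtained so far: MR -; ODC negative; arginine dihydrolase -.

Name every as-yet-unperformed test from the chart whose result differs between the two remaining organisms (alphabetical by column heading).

Indole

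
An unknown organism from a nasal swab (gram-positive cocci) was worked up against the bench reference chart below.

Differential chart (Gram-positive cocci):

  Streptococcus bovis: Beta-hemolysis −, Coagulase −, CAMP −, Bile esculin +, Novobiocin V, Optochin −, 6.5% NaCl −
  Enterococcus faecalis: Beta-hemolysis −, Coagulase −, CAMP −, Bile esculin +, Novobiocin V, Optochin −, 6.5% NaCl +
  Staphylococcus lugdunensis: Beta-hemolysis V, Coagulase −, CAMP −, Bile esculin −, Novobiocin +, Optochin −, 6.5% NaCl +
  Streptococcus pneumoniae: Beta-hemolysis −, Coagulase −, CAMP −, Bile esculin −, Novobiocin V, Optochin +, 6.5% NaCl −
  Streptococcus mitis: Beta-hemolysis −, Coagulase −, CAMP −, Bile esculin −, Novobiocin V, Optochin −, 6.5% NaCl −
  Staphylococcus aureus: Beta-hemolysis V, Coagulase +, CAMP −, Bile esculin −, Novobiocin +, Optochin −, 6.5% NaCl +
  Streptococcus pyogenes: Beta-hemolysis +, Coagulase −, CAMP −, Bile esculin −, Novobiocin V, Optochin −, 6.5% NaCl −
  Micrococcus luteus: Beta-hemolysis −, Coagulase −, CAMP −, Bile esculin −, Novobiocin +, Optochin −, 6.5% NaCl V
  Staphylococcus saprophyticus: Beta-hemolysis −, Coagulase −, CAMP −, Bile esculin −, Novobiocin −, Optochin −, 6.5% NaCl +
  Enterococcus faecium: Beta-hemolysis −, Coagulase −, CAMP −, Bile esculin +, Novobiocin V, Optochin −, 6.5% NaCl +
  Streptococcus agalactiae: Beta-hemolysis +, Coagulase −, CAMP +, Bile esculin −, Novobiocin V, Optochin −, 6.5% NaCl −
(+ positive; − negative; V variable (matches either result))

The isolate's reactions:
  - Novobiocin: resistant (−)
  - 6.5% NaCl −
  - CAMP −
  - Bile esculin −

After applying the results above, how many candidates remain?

3

6.5% NaCl −: excludes 5 organisms — 6 left.
Bile esculin −: excludes Streptococcus bovis — 5 left.
Novobiocin −: excludes Micrococcus luteus — 4 left.
CAMP −: excludes Streptococcus agalactiae — 3 left.
Still consistent: Streptococcus mitis, Streptococcus pneumoniae, Streptococcus pyogenes.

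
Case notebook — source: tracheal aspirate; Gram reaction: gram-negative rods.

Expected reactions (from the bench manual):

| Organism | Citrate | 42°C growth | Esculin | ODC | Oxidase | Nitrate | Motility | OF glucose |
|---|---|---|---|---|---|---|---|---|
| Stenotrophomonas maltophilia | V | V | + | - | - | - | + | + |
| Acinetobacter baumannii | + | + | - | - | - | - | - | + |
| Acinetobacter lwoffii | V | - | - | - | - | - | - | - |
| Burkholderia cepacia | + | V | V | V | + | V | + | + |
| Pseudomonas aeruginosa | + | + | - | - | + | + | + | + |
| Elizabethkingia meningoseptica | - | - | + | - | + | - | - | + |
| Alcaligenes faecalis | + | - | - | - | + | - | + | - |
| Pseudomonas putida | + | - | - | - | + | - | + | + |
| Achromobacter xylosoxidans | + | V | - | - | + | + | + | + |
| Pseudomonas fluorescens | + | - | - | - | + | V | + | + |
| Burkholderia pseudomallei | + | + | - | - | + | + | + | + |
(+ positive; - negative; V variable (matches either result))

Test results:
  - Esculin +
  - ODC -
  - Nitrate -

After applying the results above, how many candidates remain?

3

Esculin +: excludes 8 organisms — 3 left.
ODC -: all 3 remaining candidates are consistent.
Nitrate -: all 3 remaining candidates are consistent.
Still consistent: Burkholderia cepacia, Elizabethkingia meningoseptica, Stenotrophomonas maltophilia.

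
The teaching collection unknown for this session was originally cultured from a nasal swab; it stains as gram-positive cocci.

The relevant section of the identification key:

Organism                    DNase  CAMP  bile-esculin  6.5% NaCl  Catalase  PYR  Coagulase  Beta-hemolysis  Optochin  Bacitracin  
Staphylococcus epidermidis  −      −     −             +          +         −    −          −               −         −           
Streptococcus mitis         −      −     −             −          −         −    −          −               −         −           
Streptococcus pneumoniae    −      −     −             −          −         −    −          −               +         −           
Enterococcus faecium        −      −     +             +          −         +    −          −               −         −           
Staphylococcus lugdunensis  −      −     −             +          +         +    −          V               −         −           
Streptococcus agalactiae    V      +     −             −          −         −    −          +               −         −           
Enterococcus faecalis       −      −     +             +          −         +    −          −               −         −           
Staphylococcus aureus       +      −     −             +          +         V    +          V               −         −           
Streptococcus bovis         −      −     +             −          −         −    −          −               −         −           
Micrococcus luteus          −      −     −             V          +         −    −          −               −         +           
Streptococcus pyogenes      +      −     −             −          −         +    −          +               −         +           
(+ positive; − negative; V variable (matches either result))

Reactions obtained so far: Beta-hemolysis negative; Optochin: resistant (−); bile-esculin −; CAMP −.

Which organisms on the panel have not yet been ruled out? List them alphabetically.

Micrococcus luteus, Staphylococcus aureus, Staphylococcus epidermidis, Staphylococcus lugdunensis, Streptococcus mitis

CAMP −: excludes Streptococcus agalactiae — 10 left.
Beta-hemolysis −: excludes Streptococcus pyogenes — 9 left.
Optochin −: excludes Streptococcus pneumoniae — 8 left.
bile-esculin −: excludes Enterococcus faecium, Enterococcus faecalis, Streptococcus bovis — 5 left.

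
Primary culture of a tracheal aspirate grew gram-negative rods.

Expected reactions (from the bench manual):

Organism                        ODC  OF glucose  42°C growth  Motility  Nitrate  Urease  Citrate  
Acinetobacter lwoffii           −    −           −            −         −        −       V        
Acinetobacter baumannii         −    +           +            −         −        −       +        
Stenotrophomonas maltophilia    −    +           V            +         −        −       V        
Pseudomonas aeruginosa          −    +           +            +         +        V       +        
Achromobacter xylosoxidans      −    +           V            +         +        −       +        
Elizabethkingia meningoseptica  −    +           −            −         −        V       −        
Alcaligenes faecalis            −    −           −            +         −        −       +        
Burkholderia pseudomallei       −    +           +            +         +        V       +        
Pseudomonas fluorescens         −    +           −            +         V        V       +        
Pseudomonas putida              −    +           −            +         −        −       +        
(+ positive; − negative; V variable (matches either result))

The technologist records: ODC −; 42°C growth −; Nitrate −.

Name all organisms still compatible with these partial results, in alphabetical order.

Acinetobacter lwoffii, Alcaligenes faecalis, Elizabethkingia meningoseptica, Pseudomonas fluorescens, Pseudomonas putida, Stenotrophomonas maltophilia

ODC −: all 10 remaining candidates are consistent.
42°C growth −: excludes Acinetobacter baumannii, Pseudomonas aeruginosa, Burkholderia pseudomallei — 7 left.
Nitrate −: excludes Achromobacter xylosoxidans — 6 left.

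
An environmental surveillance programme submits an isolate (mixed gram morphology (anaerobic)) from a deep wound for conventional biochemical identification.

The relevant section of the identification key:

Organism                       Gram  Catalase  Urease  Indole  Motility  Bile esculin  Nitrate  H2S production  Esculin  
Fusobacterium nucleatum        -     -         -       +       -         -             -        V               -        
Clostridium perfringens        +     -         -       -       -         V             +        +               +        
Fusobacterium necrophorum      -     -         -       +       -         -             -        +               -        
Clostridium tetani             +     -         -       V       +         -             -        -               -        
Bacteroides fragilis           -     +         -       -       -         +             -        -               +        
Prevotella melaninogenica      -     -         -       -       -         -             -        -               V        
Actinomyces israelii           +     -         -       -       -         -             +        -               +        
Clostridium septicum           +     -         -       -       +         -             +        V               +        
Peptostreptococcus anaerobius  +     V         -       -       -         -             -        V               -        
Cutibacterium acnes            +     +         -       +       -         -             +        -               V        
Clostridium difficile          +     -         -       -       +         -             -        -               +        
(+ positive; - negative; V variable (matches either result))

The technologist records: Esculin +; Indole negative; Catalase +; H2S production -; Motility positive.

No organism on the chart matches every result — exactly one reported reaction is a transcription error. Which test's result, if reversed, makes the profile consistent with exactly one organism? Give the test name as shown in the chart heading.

Motility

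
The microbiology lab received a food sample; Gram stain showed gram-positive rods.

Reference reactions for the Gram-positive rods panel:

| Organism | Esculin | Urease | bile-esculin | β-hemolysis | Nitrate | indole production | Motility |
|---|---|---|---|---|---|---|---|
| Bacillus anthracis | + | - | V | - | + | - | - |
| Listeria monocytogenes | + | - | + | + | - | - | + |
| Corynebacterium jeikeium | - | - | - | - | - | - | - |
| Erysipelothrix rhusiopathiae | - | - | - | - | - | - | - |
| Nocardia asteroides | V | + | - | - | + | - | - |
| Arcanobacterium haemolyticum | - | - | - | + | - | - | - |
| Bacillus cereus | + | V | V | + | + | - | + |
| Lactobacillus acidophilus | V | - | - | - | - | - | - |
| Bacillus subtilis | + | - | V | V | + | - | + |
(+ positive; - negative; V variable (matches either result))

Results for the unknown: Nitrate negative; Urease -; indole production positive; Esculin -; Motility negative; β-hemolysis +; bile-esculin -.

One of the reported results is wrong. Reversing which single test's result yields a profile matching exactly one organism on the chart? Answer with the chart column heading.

indole production

As reported, no row in the chart matches all 7 reactions.
Reversing indole production (to -) → unique match: Arcanobacterium haemolyticum.
Reversing Nitrate → still no organism matches.
Reversing Urease → still no organism matches.
Reversing bile-esculin → still no organism matches.
Reversing Esculin → still no organism matches.
Reversing β-hemolysis → still no organism matches.
Reversing Motility → still no organism matches.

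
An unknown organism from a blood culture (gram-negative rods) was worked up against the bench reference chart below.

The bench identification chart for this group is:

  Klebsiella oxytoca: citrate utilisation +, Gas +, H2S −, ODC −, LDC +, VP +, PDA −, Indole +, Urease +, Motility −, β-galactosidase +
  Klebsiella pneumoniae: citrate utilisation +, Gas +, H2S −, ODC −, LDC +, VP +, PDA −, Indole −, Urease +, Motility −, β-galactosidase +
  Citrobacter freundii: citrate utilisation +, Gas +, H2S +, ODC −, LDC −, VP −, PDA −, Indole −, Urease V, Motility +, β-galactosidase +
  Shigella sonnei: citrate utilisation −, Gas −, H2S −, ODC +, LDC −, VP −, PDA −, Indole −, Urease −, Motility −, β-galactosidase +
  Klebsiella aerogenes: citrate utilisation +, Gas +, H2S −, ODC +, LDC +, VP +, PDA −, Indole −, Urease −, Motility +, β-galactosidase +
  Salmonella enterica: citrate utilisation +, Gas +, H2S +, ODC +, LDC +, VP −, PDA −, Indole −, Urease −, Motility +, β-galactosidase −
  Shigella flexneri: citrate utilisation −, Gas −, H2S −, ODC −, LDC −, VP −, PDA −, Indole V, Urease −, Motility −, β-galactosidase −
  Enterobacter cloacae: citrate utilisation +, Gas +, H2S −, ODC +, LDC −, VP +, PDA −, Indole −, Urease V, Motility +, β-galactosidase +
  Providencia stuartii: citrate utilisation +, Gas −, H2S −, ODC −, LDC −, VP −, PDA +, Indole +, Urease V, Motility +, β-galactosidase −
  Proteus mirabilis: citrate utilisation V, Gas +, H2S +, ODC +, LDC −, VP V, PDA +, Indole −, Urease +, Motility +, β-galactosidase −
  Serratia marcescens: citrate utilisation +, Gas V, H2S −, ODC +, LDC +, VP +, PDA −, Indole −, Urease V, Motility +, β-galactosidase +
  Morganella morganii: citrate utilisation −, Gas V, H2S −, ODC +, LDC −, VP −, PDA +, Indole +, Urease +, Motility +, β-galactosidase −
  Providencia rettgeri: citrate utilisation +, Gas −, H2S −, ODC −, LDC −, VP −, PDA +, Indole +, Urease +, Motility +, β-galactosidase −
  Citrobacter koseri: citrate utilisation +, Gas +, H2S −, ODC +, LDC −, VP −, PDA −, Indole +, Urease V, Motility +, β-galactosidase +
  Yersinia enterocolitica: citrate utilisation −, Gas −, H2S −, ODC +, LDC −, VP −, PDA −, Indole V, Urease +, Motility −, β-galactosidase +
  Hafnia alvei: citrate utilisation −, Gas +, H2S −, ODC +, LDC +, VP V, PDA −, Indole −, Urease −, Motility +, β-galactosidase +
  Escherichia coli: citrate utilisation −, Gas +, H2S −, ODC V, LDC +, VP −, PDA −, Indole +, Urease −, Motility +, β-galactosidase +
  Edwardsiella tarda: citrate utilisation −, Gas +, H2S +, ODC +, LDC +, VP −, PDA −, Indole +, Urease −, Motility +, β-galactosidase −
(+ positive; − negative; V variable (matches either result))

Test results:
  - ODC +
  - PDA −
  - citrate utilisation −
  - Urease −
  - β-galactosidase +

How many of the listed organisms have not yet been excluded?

3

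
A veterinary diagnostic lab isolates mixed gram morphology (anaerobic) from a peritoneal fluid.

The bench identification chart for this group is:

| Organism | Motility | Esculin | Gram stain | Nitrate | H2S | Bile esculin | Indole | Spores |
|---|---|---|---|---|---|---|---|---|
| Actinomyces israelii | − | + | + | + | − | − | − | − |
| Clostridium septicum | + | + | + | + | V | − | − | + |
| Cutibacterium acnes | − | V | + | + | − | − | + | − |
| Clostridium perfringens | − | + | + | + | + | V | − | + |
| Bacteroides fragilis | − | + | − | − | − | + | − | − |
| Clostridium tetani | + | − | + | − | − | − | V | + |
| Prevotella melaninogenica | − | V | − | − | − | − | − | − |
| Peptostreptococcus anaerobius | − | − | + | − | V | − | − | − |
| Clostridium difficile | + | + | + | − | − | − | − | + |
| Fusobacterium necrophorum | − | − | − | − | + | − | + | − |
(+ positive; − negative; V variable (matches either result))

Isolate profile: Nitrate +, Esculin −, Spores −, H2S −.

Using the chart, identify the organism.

Nitrate +: excludes 6 organisms — 4 left.
H2S −: excludes Clostridium perfringens — 3 left.
Esculin −: excludes Actinomyces israelii, Clostridium septicum — 1 left.
Spores −: the one remaining candidate is consistent.

Cutibacterium acnes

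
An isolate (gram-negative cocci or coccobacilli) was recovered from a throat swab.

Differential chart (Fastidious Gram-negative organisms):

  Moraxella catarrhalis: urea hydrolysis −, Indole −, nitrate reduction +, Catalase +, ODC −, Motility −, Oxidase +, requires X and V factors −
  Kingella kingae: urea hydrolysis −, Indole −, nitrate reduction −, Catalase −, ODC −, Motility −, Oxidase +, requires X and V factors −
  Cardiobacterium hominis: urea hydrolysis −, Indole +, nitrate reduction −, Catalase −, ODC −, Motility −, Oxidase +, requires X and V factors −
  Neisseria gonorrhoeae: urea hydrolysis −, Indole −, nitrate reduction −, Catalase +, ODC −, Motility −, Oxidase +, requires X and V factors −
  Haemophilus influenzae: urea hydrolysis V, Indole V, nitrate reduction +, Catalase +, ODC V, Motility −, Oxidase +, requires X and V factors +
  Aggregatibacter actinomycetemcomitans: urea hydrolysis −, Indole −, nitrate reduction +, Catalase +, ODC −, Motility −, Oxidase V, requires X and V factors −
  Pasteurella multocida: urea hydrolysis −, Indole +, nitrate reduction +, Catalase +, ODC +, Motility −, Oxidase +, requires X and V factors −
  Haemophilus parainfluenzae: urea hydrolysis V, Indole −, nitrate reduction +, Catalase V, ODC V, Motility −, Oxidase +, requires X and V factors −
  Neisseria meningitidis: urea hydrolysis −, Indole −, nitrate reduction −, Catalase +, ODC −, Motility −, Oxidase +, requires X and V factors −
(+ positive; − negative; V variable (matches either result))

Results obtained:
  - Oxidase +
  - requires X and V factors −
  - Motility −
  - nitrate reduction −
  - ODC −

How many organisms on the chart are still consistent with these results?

4

Oxidase +: all 9 remaining candidates are consistent.
requires X and V factors −: excludes Haemophilus influenzae — 8 left.
ODC −: excludes Pasteurella multocida — 7 left.
Motility −: all 7 remaining candidates are consistent.
nitrate reduction −: excludes Moraxella catarrhalis, Aggregatibacter actinomycetemcomitans, Haemophilus parainfluenzae — 4 left.
Still consistent: Cardiobacterium hominis, Kingella kingae, Neisseria gonorrhoeae, Neisseria meningitidis.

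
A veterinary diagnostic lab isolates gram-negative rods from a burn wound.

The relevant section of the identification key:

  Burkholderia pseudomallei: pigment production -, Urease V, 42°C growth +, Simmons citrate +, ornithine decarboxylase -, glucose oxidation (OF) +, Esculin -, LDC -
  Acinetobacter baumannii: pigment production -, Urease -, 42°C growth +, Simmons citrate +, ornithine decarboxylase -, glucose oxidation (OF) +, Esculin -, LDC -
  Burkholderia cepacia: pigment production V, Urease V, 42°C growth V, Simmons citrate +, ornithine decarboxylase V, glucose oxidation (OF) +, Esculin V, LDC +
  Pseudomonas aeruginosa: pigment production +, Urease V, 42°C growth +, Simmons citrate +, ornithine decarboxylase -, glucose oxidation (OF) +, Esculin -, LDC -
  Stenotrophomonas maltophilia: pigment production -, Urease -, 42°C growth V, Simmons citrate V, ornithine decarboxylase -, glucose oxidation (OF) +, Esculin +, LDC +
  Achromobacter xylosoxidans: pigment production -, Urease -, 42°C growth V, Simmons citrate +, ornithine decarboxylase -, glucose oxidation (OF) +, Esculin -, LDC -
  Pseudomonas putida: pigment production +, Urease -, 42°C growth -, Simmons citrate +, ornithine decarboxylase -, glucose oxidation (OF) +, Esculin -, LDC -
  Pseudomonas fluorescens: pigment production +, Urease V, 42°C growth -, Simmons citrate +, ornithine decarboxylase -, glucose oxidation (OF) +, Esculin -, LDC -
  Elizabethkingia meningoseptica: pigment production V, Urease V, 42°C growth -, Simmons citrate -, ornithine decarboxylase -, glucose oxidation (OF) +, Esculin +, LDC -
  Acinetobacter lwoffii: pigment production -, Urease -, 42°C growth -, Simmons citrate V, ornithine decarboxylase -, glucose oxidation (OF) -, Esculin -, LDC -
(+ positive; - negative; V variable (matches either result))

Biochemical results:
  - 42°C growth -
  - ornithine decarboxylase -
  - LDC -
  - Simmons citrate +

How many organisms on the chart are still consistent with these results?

4

Simmons citrate +: excludes Elizabethkingia meningoseptica — 9 left.
42°C growth -: excludes Burkholderia pseudomallei, Acinetobacter baumannii, Pseudomonas aeruginosa — 6 left.
ornithine decarboxylase -: all 6 remaining candidates are consistent.
LDC -: excludes Burkholderia cepacia, Stenotrophomonas maltophilia — 4 left.
Still consistent: Achromobacter xylosoxidans, Acinetobacter lwoffii, Pseudomonas fluorescens, Pseudomonas putida.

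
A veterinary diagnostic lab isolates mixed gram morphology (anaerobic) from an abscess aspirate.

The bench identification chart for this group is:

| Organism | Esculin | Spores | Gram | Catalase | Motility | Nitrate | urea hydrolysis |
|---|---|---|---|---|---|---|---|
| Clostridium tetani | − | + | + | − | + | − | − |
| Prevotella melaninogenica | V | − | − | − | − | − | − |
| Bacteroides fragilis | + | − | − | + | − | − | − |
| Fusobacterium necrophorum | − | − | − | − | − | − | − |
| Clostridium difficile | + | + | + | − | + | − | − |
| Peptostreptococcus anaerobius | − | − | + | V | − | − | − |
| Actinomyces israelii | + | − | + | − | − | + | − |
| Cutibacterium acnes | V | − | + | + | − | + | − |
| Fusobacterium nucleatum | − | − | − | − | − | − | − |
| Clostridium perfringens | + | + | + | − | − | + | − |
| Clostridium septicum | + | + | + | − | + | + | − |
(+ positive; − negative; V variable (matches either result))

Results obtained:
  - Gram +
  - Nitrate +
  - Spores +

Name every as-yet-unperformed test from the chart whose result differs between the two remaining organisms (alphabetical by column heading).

Motility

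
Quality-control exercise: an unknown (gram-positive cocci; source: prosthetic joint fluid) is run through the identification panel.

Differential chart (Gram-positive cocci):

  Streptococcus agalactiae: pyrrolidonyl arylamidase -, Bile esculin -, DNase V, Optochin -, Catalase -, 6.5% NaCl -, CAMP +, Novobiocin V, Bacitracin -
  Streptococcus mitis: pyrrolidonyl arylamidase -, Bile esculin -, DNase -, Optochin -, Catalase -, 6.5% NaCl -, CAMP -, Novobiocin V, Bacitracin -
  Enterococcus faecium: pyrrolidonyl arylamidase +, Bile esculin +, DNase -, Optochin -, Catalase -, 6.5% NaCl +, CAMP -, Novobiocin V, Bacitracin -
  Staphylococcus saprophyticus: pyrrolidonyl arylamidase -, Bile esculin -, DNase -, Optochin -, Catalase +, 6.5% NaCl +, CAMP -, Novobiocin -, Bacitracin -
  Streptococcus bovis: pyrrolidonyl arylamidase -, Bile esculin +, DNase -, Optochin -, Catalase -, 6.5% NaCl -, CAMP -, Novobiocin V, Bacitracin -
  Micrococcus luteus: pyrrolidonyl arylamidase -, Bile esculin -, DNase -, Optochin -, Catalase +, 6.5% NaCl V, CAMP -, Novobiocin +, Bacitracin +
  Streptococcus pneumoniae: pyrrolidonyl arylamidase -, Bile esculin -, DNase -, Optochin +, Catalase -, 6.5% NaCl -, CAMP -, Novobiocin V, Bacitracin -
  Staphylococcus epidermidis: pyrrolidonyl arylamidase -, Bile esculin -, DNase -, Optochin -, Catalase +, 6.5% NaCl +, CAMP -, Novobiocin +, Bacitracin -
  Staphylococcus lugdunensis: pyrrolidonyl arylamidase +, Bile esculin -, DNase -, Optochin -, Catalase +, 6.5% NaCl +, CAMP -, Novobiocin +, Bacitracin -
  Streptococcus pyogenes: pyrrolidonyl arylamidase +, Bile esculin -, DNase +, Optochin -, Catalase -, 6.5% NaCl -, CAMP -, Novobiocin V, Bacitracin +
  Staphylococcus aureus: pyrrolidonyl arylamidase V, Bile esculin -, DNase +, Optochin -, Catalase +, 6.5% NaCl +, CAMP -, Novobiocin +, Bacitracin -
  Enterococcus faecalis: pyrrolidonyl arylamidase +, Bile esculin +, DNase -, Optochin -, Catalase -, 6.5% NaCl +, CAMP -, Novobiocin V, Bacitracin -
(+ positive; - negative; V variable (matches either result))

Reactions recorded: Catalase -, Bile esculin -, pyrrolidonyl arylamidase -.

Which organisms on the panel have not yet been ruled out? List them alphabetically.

Streptococcus agalactiae, Streptococcus mitis, Streptococcus pneumoniae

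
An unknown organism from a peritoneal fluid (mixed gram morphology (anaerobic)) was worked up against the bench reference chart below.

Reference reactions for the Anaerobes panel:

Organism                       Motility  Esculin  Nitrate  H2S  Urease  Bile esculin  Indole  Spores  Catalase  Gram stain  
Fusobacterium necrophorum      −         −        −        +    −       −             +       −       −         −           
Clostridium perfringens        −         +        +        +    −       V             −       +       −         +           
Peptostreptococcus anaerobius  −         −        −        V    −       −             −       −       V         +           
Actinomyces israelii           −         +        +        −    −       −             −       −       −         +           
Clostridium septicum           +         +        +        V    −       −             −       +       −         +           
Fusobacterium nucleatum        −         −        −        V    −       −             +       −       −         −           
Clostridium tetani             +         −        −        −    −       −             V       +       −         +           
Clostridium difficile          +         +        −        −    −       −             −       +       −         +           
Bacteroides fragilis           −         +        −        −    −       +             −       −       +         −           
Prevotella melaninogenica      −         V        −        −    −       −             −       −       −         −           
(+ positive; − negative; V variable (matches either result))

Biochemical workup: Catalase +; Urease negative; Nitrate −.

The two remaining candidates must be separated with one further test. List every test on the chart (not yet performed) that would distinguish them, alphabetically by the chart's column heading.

Nitrate −: excludes Clostridium perfringens, Actinomyces israelii, Clostridium septicum — 7 left.
Catalase +: excludes 5 organisms — 2 left.
Urease −: all 2 remaining candidates are consistent.
Two candidates remain: Bacteroides fragilis and Peptostreptococcus anaerobius.
  Motility: − vs − — same for both, does not separate.
  Esculin: Bacteroides fragilis +, Peptostreptococcus anaerobius − — discriminates.
  H2S: − vs V — variable for at least one, does not separate.
  Bile esculin: Bacteroides fragilis +, Peptostreptococcus anaerobius − — discriminates.
  Indole: − vs − — same for both, does not separate.
  Spores: − vs − — same for both, does not separate.
  Gram stain: Bacteroides fragilis −, Peptostreptococcus anaerobius + — discriminates.

Bile esculin, Esculin, Gram stain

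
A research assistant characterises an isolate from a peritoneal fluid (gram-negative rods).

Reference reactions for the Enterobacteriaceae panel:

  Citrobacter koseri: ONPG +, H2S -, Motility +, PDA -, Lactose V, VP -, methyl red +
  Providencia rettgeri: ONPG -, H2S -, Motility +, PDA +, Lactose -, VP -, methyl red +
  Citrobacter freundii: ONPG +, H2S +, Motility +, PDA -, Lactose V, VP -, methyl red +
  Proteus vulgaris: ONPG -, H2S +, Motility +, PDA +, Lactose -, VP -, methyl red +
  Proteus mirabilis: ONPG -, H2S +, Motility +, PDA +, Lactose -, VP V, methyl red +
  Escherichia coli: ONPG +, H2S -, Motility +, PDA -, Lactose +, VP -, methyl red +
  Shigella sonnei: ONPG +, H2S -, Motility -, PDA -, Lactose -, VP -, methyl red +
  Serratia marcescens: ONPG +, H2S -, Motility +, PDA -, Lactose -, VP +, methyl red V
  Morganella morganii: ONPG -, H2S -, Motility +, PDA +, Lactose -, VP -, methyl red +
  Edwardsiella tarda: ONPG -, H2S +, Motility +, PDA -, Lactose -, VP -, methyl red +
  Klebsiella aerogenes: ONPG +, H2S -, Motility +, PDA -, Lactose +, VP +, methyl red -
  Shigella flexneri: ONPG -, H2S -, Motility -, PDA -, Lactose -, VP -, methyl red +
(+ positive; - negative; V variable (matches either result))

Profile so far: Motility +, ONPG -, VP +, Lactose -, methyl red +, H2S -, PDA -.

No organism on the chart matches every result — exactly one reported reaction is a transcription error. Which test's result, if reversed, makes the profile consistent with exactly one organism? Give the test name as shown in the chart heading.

As reported, no row in the chart matches all 7 reactions.
Reversing H2S → still no organism matches.
Reversing VP → still no organism matches.
Reversing Lactose → still no organism matches.
Reversing Motility → still no organism matches.
Reversing PDA → still no organism matches.
Reversing ONPG (to +) → unique match: Serratia marcescens.
Reversing methyl red → still no organism matches.

ONPG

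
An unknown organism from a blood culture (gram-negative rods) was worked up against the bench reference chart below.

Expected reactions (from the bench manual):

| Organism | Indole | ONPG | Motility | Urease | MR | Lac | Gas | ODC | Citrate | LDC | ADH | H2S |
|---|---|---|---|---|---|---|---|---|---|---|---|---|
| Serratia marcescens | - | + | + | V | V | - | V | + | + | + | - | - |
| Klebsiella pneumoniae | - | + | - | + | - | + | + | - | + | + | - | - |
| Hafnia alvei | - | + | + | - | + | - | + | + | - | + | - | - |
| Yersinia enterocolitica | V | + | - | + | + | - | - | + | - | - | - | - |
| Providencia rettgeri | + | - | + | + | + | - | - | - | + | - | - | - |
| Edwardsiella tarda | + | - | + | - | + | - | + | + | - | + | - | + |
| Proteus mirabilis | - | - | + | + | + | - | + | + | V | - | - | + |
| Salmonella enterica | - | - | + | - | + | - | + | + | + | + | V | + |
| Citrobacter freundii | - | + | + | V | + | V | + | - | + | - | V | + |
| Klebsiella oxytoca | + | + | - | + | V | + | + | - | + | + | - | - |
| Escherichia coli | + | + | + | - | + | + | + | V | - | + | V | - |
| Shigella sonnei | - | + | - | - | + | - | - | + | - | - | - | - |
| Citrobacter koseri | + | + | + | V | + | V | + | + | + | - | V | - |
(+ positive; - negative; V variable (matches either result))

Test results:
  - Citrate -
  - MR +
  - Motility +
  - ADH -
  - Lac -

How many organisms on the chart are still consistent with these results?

3

ADH -: all 13 remaining candidates are consistent.
Lac -: excludes Klebsiella pneumoniae, Klebsiella oxytoca, Escherichia coli — 10 left.
MR +: all 10 remaining candidates are consistent.
Citrate -: excludes 5 organisms — 5 left.
Motility +: excludes Yersinia enterocolitica, Shigella sonnei — 3 left.
Still consistent: Edwardsiella tarda, Hafnia alvei, Proteus mirabilis.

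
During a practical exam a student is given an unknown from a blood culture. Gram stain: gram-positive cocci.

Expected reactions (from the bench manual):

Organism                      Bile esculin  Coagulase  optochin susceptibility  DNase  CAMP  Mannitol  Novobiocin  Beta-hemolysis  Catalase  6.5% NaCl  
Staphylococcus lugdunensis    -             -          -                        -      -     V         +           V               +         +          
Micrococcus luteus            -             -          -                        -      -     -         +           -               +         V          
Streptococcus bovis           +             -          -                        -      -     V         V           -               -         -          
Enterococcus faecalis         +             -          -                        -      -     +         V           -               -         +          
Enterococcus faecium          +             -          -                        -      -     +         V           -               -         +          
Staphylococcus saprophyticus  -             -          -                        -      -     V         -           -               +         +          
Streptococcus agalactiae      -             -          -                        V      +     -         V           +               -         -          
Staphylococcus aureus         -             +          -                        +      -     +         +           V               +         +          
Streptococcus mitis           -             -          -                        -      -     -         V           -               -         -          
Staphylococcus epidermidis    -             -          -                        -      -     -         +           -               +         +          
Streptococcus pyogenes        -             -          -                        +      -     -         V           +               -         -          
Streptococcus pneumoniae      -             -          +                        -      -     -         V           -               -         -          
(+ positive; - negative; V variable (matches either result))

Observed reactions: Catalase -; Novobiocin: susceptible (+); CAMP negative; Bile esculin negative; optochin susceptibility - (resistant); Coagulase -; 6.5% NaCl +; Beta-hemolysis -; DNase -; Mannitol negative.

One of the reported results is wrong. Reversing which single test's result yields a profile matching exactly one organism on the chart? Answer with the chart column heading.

6.5% NaCl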